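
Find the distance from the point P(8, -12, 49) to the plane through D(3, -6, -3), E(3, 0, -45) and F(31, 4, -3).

1/3

DE = (0, 6, -42) and DF = (28, 10, 0), so a normal is n = DE × DF = (420, -1176, -168).
d = |420·8 + (-1176)·(-12) + (-168)·49 − 8820| / √(176400 + 1382976 + 28224) = |420| / 1260 = 1/3.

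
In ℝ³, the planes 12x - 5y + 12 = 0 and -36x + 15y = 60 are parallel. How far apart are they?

Divide the second equation by -3 to match normals: 12x - 5y = -20.
With common normal n = (12, -5, 0) (|n| = 13), the distance is |(-12) − (-20)|/|n| = 8/13.

8/13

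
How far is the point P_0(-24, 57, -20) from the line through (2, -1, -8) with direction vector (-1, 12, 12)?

Direction vector d = (-1, 12, 12).
AP = (-26, 58, -12); AP·d = 578, |AP|² = 4184, |d|² = 289.
distance² = |AP|² − (AP·d)²/|d|² = 4184 − 334084/289 = 3028, so the distance is 2√757.

2√757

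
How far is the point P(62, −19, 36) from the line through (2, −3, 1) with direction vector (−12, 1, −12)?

√457

Direction vector d = (−12, 1, −12).
AP = (60, −16, 35); AP·d = -1156, |AP|² = 5081, |d|² = 289.
distance² = |AP|² − (AP·d)²/|d|² = 5081 − 1336336/289 = 457, so the distance is √457.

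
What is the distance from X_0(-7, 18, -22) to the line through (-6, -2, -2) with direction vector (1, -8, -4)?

12√5

Direction vector d = (1, -8, -4).
AP = (-1, 20, -20); AP·d = -81, |AP|² = 801, |d|² = 81.
distance² = |AP|² − (AP·d)²/|d|² = 801 − 6561/81 = 720, so the distance is 12√5.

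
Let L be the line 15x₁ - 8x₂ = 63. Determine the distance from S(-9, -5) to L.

158/17

The normal to the line is n = (15, -8) with |n| = 17.
|n·S − 63| = |-95 − 63| = 158, so the distance is 158/17.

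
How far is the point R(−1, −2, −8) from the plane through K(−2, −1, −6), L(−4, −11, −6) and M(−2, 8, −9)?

KL = (−2, −10, 0) and KM = (0, 9, −3), so a normal is n = KL × KM = (30, −6, −18).
d = |30·(-1) + (-6)·(-2) + (-18)·(-8) − 54| / √(900 + 36 + 324) = |72| / (6√35) = 12/√35.

12/√35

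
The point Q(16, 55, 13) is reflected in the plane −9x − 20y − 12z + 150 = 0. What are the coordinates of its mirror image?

n = (−9, −20, −12), |n|² = 625, n·Q − (-150) = -1250, so t = -1250/625 = -2.
Foot F = Q − (-2)·n = (−2, 15, −11); the reflection is 2F − Q = (−20, −25, −35).

(-20, -25, -35)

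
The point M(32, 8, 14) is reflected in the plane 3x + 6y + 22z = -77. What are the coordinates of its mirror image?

n = (3, 6, 22), |n|² = 529, n·M − (-77) = 529, so t = 529/529 = 1.
Foot F = M − 1·n = (29, 2, -8); the reflection is 2F − M = (26, -4, -30).

(26, -4, -30)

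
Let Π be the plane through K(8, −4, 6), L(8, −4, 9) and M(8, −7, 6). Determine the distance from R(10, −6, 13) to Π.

KL = (0, 0, 3) and KM = (0, −3, 0), so a normal is n = KL × KM = (9, 0, 0).
Then n·(10, −6, 13) − 72 = 18.
|n| = √(81 + 0 + 0) = 9, so the distance is |18|/9 = 2.

2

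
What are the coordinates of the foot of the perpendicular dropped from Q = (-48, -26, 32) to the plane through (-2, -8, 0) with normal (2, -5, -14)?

n = (2, -5, -14), |n|² = 225, and n·Q − 36 = -450.
t = -450/225 = -2, so the foot is Q − t·n = (-48, -26, 32) − (-2)·(2, -5, -14) = (-44, -36, 4).

(-44, -36, 4)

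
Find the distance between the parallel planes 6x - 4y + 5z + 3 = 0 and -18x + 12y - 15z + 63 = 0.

Divide the second equation by -3 to match normals: 6x - 4y + 5z = 21.
Both planes have normal n = (6, -4, 5), |n| = √77. Any point on the first plane is at distance |21 − (-3)|/|n| = 24/√77 from the second.

24√77/77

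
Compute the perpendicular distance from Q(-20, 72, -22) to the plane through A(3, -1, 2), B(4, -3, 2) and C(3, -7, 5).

AB = (1, -2, 0) and AC = (0, -6, 3), so a normal is n = AB × AC = (-6, -3, -6).
d = |(-6)·(-20) + (-3)·72 + (-6)·(-22) − (-27)| / √(36 + 9 + 36) = |63| / 9 = 7.

7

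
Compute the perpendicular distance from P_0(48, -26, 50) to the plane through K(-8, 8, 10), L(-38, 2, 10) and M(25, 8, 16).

4/5

KL = (-30, -6, 0) and KM = (33, 0, 6), so a normal is n = KL × KM = (-36, 180, 198).
n = (-36, 180, 198); n·P − 3708 = -216; |n| = 270; distance = 216/270 = 4/5.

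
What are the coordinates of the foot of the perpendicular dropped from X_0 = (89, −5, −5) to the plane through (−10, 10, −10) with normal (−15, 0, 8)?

n = (−15, 0, 8), |n|² = 289, and n·X_0 − 70 = -1445.
t = -1445/289 = -5, so the foot is X_0 − t·n = (89, −5, −5) − (-5)·(−15, 0, 8) = (14, −5, 35).

(14, -5, 35)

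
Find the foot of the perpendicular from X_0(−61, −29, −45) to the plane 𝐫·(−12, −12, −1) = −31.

n = (−12, −12, −1), |n|² = 289, and n·X_0 − (-31) = 1156.
t = 1156/289 = 4, so the foot is X_0 − t·n = (−61, −29, −45) − 4·(−12, −12, −1) = (−13, 19, −41).

(-13, 19, -41)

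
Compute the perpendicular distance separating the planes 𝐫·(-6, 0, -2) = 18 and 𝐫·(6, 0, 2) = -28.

Divide the second equation by -1 to match normals: -6x₁ - 2x₃ = 28.
Both planes have normal n = (-6, 0, -2), |n| = 2√10. Any point on the first plane is at distance |28 − 18|/|n| = 10/(2√10) = √10/2 from the second.

√10/2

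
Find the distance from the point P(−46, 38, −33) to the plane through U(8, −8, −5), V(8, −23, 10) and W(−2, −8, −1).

UV = (0, −15, 15) and UW = (−10, 0, 4), so a normal is n = UV × UW = (−60, −150, −150).
Then n·(−46, 38, −33) − 1470 = 540.
|n| = √(3600 + 22500 + 22500) = 90√6, so the distance is |540|/(90√6) = √6.

√6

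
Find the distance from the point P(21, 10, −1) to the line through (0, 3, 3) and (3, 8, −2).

A direction vector is d = (3, 5, −5).
AP = (21, 7, −4), and AP × d = (−15, 93, 84).
|AP × d|² = 15930 and |d|² = 59, so the distance is √(15930/59) = √270 = 3√30.

3√30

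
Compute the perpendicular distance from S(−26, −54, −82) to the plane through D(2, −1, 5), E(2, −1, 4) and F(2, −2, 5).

28

DE = (0, 0, −1) and DF = (0, −1, 0), so a normal is n = DE × DF = (−1, 0, 0).
Then n·(−26, −54, −82) − (−2) = 28.
|n| = √(1 + 0 + 0) = 1, so the distance is |28|/1 = 28.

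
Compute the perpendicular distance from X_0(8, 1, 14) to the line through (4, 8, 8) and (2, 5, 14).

A direction vector is d = (-2, -3, 6).
AP = (4, -7, 6); AP·d = 49, |AP|² = 101, |d|² = 49.
distance² = |AP|² − (AP·d)²/|d|² = 101 − 2401/49 = 52, so the distance is 2√13.

2√13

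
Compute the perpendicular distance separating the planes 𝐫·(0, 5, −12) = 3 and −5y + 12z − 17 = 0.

20/13

Divide the second equation by -1 to match normals: 5y − 12z = -17.
Both planes have normal n = (0, 5, −12), |n| = 13. Any point on the first plane is at distance |(-17) − 3|/|n| = 20/13 from the second.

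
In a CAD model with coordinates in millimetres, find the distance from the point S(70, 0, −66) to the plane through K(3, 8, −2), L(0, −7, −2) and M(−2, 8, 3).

23√51/51

KL = (−3, −15, 0) and KM = (−5, 0, 5), so a normal is n = KL × KM = (−75, 15, −75).
n = (−75, 15, −75); n·P − 45 = -345; |n| = 15√51; distance = 345/(15√51) = 23/√51.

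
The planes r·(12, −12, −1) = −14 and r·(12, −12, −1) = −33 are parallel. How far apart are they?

19/17

Both planes have normal n = (12, −12, −1), |n| = 17. Any point on the first plane is at distance |(-33) − (-14)|/|n| = 19/17 from the second.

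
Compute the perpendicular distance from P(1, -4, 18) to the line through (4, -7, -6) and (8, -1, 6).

A direction vector is d = (4, 6, 12).
AP = (-3, 3, 24); AP·d = 294, |AP|² = 594, |d|² = 196.
distance² = |AP|² − (AP·d)²/|d|² = 594 − 86436/196 = 153, so the distance is 3√17.

3√17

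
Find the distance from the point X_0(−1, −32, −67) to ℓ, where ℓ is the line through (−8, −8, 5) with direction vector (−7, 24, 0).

Direction vector d = (−7, 24, 0).
AP = (7, −24, −72); AP·d = -625, |AP|² = 5809, |d|² = 625.
distance² = |AP|² − (AP·d)²/|d|² = 5809 − 390625/625 = 5184, so the distance is 72.

72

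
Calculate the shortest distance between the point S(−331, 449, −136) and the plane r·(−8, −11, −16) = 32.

Normal vector n = (−8, −11, −16), and n·(−331, 449, −136) − 32 = −147.
|n| = √(64 + 121 + 256) = 21, so the distance is |-147|/21 = 7.

7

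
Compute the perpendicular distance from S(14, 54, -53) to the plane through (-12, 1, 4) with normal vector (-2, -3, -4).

17/√29

The plane has equation n·(r − (-12, 1, 4)) = 0, i.e. n·r = 5.
d = |(-2)·14 + (-3)·54 + (-4)·(-53) − 5| / √(4 + 9 + 16) = |17| / √29 = 17√29/29.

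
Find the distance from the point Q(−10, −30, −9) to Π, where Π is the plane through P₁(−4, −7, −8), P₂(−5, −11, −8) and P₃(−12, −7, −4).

1

P₁P₂ = (−1, −4, 0) and P₁P₃ = (−8, 0, 4), so a normal is n = P₁P₂ × P₁P₃ = (−16, 4, −32).
d = |(-16)·(-10) + 4·(-30) + (-32)·(-9) − 292| / √(256 + 16 + 1024) = |36| / 36 = 1.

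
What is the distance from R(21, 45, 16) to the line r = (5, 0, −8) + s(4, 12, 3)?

3√17

Direction vector d = (4, 12, 3).
AP = (16, 45, 24); AP·d = 676, |AP|² = 2857, |d|² = 169.
distance² = |AP|² − (AP·d)²/|d|² = 2857 − 456976/169 = 153, so the distance is 3√17.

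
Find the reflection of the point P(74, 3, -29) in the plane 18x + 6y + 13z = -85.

n = (18, 6, 13), |n|² = 529, n·P − (-85) = 1058, so t = 1058/529 = 2.
Foot F = P − 2·n = (38, -9, -55); the reflection is 2F − P = (2, -21, -81).

(2, -21, -81)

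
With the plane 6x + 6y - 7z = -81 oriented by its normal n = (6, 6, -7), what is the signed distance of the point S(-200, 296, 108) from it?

n·S − (-81) = -99.
|n| = 11, so the signed distance is -99/11 = -9.

-9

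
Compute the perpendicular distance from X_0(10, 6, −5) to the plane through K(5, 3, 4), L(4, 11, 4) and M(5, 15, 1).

KL = (−1, 8, 0) and KM = (0, 12, −3), so a normal is n = KL × KM = (−24, −3, −12).
n = (−24, −3, −12); n·P − (-177) = -21; |n| = 27; distance = 21/27 = 7/9.

7/9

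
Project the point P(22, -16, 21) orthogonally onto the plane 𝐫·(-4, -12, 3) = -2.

(26, -4, 18)

The perpendicular from P has direction n = (-4, -12, 3): r = (22, -16, 21) + t(-4, -12, 3).
Substitute into the plane: n·(P + tn) = -2 gives 167 + 169t = -2, so t = -1.
Foot = (22, -16, 21) + (-1)·(-4, -12, 3) = (26, -4, 18).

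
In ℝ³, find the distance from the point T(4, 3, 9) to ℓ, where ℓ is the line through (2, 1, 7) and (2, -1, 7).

A direction vector is d = (0, -2, 0).
AP = (2, 2, 2), and AP × d = (4, 0, -4).
|AP × d|² = 32 and |d|² = 4, so the distance is √(32/4) = √8 = 2√2.

2√2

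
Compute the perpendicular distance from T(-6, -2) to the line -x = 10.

d = |(-1)·(-6) + 0·(-2) − 10| / √(1 + 0) = |-4|/1 = 4.

4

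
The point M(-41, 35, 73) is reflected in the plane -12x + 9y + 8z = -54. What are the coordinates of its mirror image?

(79, -55, -7)

n = (-12, 9, 8), |n|² = 289, n·M − (-54) = 1445, so t = 1445/289 = 5.
Foot F = M − 5·n = (19, -10, 33); the reflection is 2F − M = (79, -55, -7).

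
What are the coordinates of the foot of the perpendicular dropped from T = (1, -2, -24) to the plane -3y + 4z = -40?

The perpendicular from T has direction n = (0, -3, 4): r = (1, -2, -24) + μ(0, -3, 4).
Substitute into the plane: n·(T + μn) = -40 gives -90 + 25μ = -40, so μ = 2.
Foot = (1, -2, -24) + 2·(0, -3, 4) = (1, -8, -16).

(1, -8, -16)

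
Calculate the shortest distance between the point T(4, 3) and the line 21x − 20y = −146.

The normal to the line is n = (21, −20) with |n| = 29.
|n·T − (-146)| = |24 − (-146)| = 170, so the distance is 170/29.

170/29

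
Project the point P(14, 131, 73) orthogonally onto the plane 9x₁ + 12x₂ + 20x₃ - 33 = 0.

The perpendicular from P has direction n = (9, 12, 20): r = (14, 131, 73) + λ(9, 12, 20).
Substitute into the plane: n·(P + λn) = 33 gives 3158 + 625λ = 33, so λ = -5.
Foot = (14, 131, 73) + (-5)·(9, 12, 20) = (-31, 71, -27).

(-31, 71, -27)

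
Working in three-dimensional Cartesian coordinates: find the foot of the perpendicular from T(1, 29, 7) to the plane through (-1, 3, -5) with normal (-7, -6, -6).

The perpendicular from T has direction n = (-7, -6, -6): r = (1, 29, 7) + μ(-7, -6, -6).
Substitute into the plane: n·(T + μn) = 19 gives -223 + 121μ = 19, so μ = 2.
Foot = (1, 29, 7) + 2·(-7, -6, -6) = (-13, 17, -5).

(-13, 17, -5)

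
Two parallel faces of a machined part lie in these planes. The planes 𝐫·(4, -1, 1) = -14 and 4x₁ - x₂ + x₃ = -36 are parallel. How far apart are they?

With common normal n = (4, -1, 1) (|n| = 3√2), the distance is |(-14) − (-36)|/|n| = 22/(3√2) = 11√2/3.

11√2/3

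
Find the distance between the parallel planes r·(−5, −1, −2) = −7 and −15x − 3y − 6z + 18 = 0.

Divide the second equation by 3 to match normals: −5x − y − 2z = -6.
With common normal n = (−5, −1, −2) (|n| = √30), the distance is |(-7) − (-6)|/|n| = 1/√30 = √30/30.

√30/30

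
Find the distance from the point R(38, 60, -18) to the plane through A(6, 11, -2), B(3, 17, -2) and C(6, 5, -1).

17/√41

AB = (-3, 6, 0) and AC = (0, -6, 1), so a normal is n = AB × AC = (6, 3, 18).
n = (6, 3, 18); n·P − 33 = 51; |n| = 3√41; distance = 51/(3√41) = 17/√41.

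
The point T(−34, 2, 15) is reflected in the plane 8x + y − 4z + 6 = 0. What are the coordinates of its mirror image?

(30, 10, -17)

n = (8, 1, −4), |n|² = 81, n·T − (-6) = -324, so t = -324/81 = -4.
Foot F = T − (-4)·n = (−2, 6, −1); the reflection is 2F − T = (30, 10, −17).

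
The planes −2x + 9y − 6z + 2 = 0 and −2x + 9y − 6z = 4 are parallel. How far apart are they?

6/11

With common normal n = (−2, 9, −6) (|n| = 11), the distance is |(-2) − 4|/|n| = 6/11.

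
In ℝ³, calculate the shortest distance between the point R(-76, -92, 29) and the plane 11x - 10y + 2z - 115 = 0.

Normal vector n = (11, -10, 2), and n·(-76, -92, 29) - 115 = 27.
|n| = √(121 + 100 + 4) = 15, so the distance is |27|/15 = 9/5.

9/5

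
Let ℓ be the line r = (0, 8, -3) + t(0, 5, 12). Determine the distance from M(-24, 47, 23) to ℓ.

2√313

Direction vector d = (0, 5, 12).
AP = (-24, 39, 26), and AP × d = (338, 288, -120).
|AP × d|² = 211588 and |d|² = 169, so the distance is √(211588/169) = √1252 = 2√313.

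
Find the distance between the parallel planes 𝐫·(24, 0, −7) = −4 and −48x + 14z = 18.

Divide the second equation by -2 to match normals: 24x − 7z = -9.
With common normal n = (24, 0, −7) (|n| = 25), the distance is |(-4) − (-9)|/|n| = 5/25 = 1/5.

1/5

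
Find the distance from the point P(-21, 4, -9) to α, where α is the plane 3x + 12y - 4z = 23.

2/13

n = (3, 12, -4); n·P − 23 = -2; |n| = 13; distance = 2/13.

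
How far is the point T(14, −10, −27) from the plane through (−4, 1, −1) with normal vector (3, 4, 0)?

The plane has equation n·(r − (−4, 1, −1)) = 0, i.e. n·r = -8.
Then n·(14, −10, −27) − (−8) = 10.
|n| = √(9 + 16 + 0) = 5, so the distance is |10|/5 = 2.

2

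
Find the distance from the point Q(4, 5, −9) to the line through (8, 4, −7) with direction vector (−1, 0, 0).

Direction vector d = (−1, 0, 0).
AP = (−4, 1, −2); AP·d = 4, |AP|² = 21, |d|² = 1.
distance² = |AP|² − (AP·d)²/|d|² = 21 − 16/1 = 5, so the distance is √5.

√5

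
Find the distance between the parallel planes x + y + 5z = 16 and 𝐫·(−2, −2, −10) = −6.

Divide the second equation by -2 to match normals: x + y + 5z = 3.
Both planes have normal n = (1, 1, 5), |n| = 3√3. Any point on the first plane is at distance |3 − 16|/|n| = 13/(3√3) = 13√3/9 from the second.

13√3/9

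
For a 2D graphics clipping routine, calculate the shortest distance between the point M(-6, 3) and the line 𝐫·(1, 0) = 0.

The normal to the line is n = (1, 0) with |n| = 1.
|n·M − 0| = |-6 − 0| = 6, so the distance is 6/1 = 6.

6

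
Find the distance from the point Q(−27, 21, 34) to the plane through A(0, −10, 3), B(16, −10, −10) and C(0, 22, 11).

1

AB = (16, 0, −13) and AC = (0, 32, 8), so a normal is n = AB × AC = (416, −128, 512).
Then n·(−27, 21, 34) − 2816 = 672.
|n| = √(173056 + 16384 + 262144) = 672, so the distance is |672|/672 = 1.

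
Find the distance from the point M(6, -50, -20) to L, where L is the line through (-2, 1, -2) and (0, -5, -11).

A direction vector is d = (2, -6, -9).
AP = (8, -51, -18); AP·d = 484, |AP|² = 2989, |d|² = 121.
distance² = |AP|² − (AP·d)²/|d|² = 2989 − 234256/121 = 1053, so the distance is 9√13.

9√13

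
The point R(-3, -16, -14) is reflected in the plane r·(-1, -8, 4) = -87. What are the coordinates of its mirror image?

n = (-1, -8, 4), |n|² = 81, n·R − (-87) = 162, so t = 162/81 = 2.
Foot F = R − 2·n = (-1, 0, -22); the reflection is 2F − R = (1, 16, -30).

(1, 16, -30)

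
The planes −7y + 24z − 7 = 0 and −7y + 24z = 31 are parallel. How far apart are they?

24/25

With common normal n = (0, −7, 24) (|n| = 25), the distance is |7 − 31|/|n| = 24/25.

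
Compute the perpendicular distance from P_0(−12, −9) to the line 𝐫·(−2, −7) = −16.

d = |(-2)·(-12) + (-7)·(-9) − (-16)| / √(4 + 49) = |103|/√53 = 103√53/53.

103√53/53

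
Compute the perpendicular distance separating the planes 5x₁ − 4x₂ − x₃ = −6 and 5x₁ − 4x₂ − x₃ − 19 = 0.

Both planes have normal n = (5, −4, −1), |n| = √42. Any point on the first plane is at distance |19 − (-6)|/|n| = 25/√42 from the second.

25/√42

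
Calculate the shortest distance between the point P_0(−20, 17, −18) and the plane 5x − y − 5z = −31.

4/√51

Normal vector n = (5, −1, −5), and n·(−20, 17, −18) − (−31) = 4.
|n| = √(25 + 1 + 25) = √51, so the distance is |4|/√51 = 4/√51.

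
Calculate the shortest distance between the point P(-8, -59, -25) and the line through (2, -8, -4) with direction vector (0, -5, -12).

√1621

Direction vector d = (0, -5, -12).
AP = (-10, -51, -21); AP·d = 507, |AP|² = 3142, |d|² = 169.
distance² = |AP|² − (AP·d)²/|d|² = 3142 − 257049/169 = 1621, so the distance is √1621.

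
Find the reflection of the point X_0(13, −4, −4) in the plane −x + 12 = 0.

n = (−1, 0, 0), |n|² = 1, n·X_0 − (-12) = -1, so t = -1/1 = -1.
Foot F = X_0 − (-1)·n = (12, −4, −4); the reflection is 2F − X_0 = (11, −4, −4).

(11, -4, -4)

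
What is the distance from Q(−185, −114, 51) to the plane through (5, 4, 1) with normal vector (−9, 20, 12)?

2

The plane has equation n·(r − (5, 4, 1)) = 0, i.e. n·r = 47.
d = |(-9)·(-185) + 20·(-114) + 12·51 − 47| / √(81 + 400 + 144) = |-50| / 25 = 2.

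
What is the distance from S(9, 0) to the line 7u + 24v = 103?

8/5

The normal to the line is n = (7, 24) with |n| = 25.
|n·S − 103| = |63 − 103| = 40, so the distance is 40/25 = 8/5.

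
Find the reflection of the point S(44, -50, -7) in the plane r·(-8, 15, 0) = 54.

(-20, 70, -7)

With n = (-8, 15, 0), the signed offset is (n·S − 54)/|n|² = -1156/289 = -4.
S' = S − 2t·n = (44, -50, -7) − (-8)·(-8, 15, 0) = (-20, 70, -7).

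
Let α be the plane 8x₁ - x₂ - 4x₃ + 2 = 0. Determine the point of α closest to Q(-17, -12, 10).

(-1, -14, 2)

n = (8, -1, -4), |n|² = 81, and n·Q − (-2) = -162.
t = -162/81 = -2, so the foot is Q − t·n = (-17, -12, 10) − (-2)·(8, -1, -4) = (-1, -14, 2).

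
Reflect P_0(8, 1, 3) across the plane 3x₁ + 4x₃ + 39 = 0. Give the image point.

(-10, 1, -21)

n = (3, 0, 4), |n|² = 25, n·P_0 − (-39) = 75, so t = 75/25 = 3.
Foot F = P_0 − 3·n = (-1, 1, -9); the reflection is 2F − P_0 = (-10, 1, -21).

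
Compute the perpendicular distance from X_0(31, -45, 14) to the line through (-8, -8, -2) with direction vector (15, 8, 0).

√2857

Direction vector d = (15, 8, 0).
AP = (39, -37, 16); AP·d = 289, |AP|² = 3146, |d|² = 289.
distance² = |AP|² − (AP·d)²/|d|² = 3146 − 83521/289 = 2857, so the distance is √2857.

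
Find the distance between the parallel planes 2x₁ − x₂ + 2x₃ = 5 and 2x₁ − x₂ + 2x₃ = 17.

4

With common normal n = (2, −1, 2) (|n| = 3), the distance is |5 − 17|/|n| = 12/3 = 4.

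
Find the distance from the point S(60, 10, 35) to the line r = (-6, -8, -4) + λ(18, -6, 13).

12√10

Direction vector d = (18, -6, 13).
AP = (66, 18, 39), and AP × d = (468, -156, -720).
|AP × d|² = 761760 and |d|² = 529, so the distance is √(761760/529) = √1440 = 12√10.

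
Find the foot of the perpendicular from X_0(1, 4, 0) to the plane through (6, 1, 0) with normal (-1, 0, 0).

n = (-1, 0, 0), |n|² = 1, and n·X_0 − (-6) = 5.
t = 5/1 = 5, so the foot is X_0 − t·n = (1, 4, 0) − 5·(-1, 0, 0) = (6, 4, 0).

(6, 4, 0)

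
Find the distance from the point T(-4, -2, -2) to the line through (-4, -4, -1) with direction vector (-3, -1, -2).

Direction vector d = (-3, -1, -2).
AP = (0, 2, -1); AP·d = 0, |AP|² = 5, |d|² = 14.
distance² = |AP|² − (AP·d)²/|d|² = 5 − 0/14 = 5, so the distance is √5.

√5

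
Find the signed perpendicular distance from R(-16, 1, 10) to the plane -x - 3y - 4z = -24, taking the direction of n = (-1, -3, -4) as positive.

-3/√26

n·R − (-24) = -3.
|n| = √26, so the signed distance is -3/√26.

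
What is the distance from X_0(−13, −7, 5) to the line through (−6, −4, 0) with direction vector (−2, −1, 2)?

√2

Direction vector d = (−2, −1, 2).
AP = (−7, −3, 5); AP·d = 27, |AP|² = 83, |d|² = 9.
distance² = |AP|² − (AP·d)²/|d|² = 83 − 729/9 = 2, so the distance is √2.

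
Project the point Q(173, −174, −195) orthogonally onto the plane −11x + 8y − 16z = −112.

(1200/7, -1210/7, -1381/7)

The perpendicular from Q has direction n = (−11, 8, −16): r = (173, −174, −195) + t(−11, 8, −16).
Substitute into the plane: n·(Q + tn) = -112 gives -175 + 441t = -112, so t = 1/7.
Foot = (173, −174, −195) + (1/7)·(−11, 8, −16) = (1200/7, −1210/7, −1381/7).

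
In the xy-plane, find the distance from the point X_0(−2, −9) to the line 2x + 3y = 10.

41/√13

The normal to the line is n = (2, 3) with |n| = √13.
|n·X_0 − 10| = |-31 − 10| = 41, so the distance is 41/√13.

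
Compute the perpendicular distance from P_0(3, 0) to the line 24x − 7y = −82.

154/25

The normal to the line is n = (24, −7) with |n| = 25.
|n·P_0 − (-82)| = |72 − (-82)| = 154, so the distance is 154/25.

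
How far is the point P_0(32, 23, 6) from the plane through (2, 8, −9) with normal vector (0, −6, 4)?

The plane has equation n·(r − (2, 8, −9)) = 0, i.e. n·r = -84.
Then n·(32, 23, 6) − (−84) = −30.
|n| = √(0 + 36 + 16) = 2√13, so the distance is |-30|/(2√13) = 15√13/13.

15√13/13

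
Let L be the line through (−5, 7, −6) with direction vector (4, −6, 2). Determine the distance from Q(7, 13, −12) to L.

Direction vector d = (4, −6, 2).
AP = (12, 6, −6); AP·d = 0, |AP|² = 216, |d|² = 56.
distance² = |AP|² − (AP·d)²/|d|² = 216 − 0/56 = 216, so the distance is 6√6.

6√6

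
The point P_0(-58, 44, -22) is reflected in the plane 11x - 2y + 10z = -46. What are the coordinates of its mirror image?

n = (11, -2, 10), |n|² = 225, n·P_0 − (-46) = -900, so t = -900/225 = -4.
Foot F = P_0 − (-4)·n = (-14, 36, 18); the reflection is 2F − P_0 = (30, 28, 58).

(30, 28, 58)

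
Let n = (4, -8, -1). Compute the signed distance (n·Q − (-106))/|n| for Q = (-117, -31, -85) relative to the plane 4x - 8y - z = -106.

n·Q − (-106) = -29.
|n| = 9, so the signed distance is -29/9.

-29/9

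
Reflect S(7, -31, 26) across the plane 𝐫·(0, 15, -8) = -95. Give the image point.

(7, 29, -6)

n = (0, 15, -8), |n|² = 289, n·S − (-95) = -578, so t = -578/289 = -2.
Foot F = S − (-2)·n = (7, -1, 10); the reflection is 2F − S = (7, 29, -6).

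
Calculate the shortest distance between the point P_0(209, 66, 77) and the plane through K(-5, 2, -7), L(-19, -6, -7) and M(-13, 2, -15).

8

KL = (-14, -8, 0) and KM = (-8, 0, -8), so a normal is n = KL × KM = (64, -112, -64).
Then n·(209, 66, 77) - (-96) = 1152.
|n| = √(4096 + 12544 + 4096) = 144, so the distance is |1152|/144 = 8.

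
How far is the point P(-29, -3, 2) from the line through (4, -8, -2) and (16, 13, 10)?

A direction vector is d = (12, 21, 12).
AP = (-33, 5, 4), and AP × d = (-24, 444, -753).
|AP × d|² = 764721 and |d|² = 729, so the distance is √(764721/729) = √1049.

√1049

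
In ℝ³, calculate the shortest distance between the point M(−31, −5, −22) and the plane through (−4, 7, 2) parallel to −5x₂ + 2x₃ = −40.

Parallel planes share the normal n = (0, −5, 2); since (−4, 7, 2) lies on the plane, its equation is −5x₂ + 2x₃ = -31.
d = |(-5)·(-5) + 2·(-22) − (-31)| / √(0 + 25 + 4) = |12| / √29 = 12/√29.

12/√29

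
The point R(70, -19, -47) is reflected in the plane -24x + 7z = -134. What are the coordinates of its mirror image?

(-74, -19, -5)

n = (-24, 0, 7), |n|² = 625, n·R − (-134) = -1875, so t = -1875/625 = -3.
Foot F = R − (-3)·n = (-2, -19, -26); the reflection is 2F − R = (-74, -19, -5).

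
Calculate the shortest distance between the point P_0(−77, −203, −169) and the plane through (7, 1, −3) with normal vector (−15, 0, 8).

The plane has equation n·(r − (7, 1, −3)) = 0, i.e. n·r = -129.
d = |(-15)·(-77) + 8·(-169) − (-129)| / √(225 + 0 + 64) = |-68| / 17 = 4.

4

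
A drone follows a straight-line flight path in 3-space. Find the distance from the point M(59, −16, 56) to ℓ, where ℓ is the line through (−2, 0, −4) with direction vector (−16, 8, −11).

√521

Direction vector d = (−16, 8, −11).
AP = (61, −16, 60), and AP × d = (−304, −289, 232).
|AP × d|² = 229761 and |d|² = 441, so the distance is √(229761/441) = √521.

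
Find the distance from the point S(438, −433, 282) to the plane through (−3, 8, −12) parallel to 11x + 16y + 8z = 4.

7

Parallel planes share the normal n = (11, 16, 8); since (−3, 8, −12) lies on the plane, its equation is 11x + 16y + 8z = -1.
Then n·(438, −433, 282) − (−1) = 147.
|n| = √(121 + 256 + 64) = 21, so the distance is |147|/21 = 7.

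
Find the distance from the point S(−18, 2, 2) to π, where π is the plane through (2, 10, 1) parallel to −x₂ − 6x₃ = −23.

Parallel planes share the normal n = (0, −1, −6); since (2, 10, 1) lies on the plane, its equation is −x₂ − 6x₃ = -16.
n = (0, −1, −6); n·P − (-16) = 2; |n| = √37; distance = 2/√37.

2√37/37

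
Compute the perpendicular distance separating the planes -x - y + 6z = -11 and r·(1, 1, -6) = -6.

17√38/38

Divide the second equation by -1 to match normals: -x - y + 6z = 6.
Both planes have normal n = (-1, -1, 6), |n| = √38. Any point on the first plane is at distance |6 − (-11)|/|n| = 17/√38 = 17√38/38 from the second.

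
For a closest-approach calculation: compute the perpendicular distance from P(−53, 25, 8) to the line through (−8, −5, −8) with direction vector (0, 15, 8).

45

Direction vector d = (0, 15, 8).
AP = (−45, 30, 16), and AP × d = (0, 360, −675).
|AP × d|² = 585225 and |d|² = 289, so the distance is √(585225/289) = √2025 = 45.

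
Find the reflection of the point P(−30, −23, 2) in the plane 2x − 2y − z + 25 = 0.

(-34, -19, 4)

With n = (2, −2, −1), the signed offset is (n·P − (-25))/|n|² = 9/9 = 1.
P' = P − 2t·n = (−30, −23, 2) − 2·(2, −2, −1) = (−34, −19, 4).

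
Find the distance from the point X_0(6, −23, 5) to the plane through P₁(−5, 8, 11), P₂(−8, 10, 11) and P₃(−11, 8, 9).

P₁P₂ = (−3, 2, 0) and P₁P₃ = (−6, 0, −2), so a normal is n = P₁P₂ × P₁P₃ = (−4, −6, 12).
Then n·(6, −23, 5) − 104 = 70.
|n| = √(16 + 36 + 144) = 14, so the distance is |70|/14 = 5.

5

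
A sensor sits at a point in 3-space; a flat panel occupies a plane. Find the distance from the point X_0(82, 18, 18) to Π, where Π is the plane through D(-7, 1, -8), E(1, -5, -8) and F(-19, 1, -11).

23/13

DE = (8, -6, 0) and DF = (-12, 0, -3), so a normal is n = DE × DF = (18, 24, -72).
Then n·(82, 18, 18) - 474 = 138.
|n| = √(324 + 576 + 5184) = 78, so the distance is |138|/78 = 23/13.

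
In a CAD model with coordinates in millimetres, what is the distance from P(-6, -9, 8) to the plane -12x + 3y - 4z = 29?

d = |(-12)·(-6) + 3·(-9) + (-4)·8 − 29| / √(144 + 9 + 16) = |-16| / 13 = 16/13.

16/13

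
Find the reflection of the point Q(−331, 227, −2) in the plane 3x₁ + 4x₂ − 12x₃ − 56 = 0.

(-4249/13, 3023/13, -242/13)

n = (3, 4, −12), |n|² = 169, n·Q − 56 = -117, so t = -117/169 = -9/13.
Foot F = Q − (-9/13)·n = (−4276/13, 2987/13, −134/13); the reflection is 2F − Q = (−4249/13, 3023/13, −242/13).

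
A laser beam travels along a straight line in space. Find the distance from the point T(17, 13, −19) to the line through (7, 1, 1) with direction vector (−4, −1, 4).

2√29

Direction vector d = (−4, −1, 4).
AP = (10, 12, −20); AP·d = -132, |AP|² = 644, |d|² = 33.
distance² = |AP|² − (AP·d)²/|d|² = 644 − 17424/33 = 116, so the distance is 2√29.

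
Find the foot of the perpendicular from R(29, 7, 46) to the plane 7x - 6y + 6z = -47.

(1, 31, 22)

The perpendicular from R has direction n = (7, -6, 6): r = (29, 7, 46) + t(7, -6, 6).
Substitute into the plane: n·(R + tn) = -47 gives 437 + 121t = -47, so t = -4.
Foot = (29, 7, 46) + (-4)·(7, -6, 6) = (1, 31, 22).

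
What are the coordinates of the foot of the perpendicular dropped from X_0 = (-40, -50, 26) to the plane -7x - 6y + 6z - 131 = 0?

n = (-7, -6, 6), |n|² = 121, and n·X_0 − 131 = 605.
t = 605/121 = 5, so the foot is X_0 − t·n = (-40, -50, 26) − 5·(-7, -6, 6) = (-5, -20, -4).

(-5, -20, -4)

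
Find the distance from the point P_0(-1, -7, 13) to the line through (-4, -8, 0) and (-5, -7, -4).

A direction vector is d = (-1, 1, -4).
AP = (3, 1, 13), and AP × d = (-17, -1, 4).
|AP × d|² = 306 and |d|² = 18, so the distance is √(306/18) = √17.

√17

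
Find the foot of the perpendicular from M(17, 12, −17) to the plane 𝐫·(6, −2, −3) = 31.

The perpendicular from M has direction n = (6, −2, −3): r = (17, 12, −17) + μ(6, −2, −3).
Substitute into the plane: n·(M + μn) = 31 gives 129 + 49μ = 31, so μ = -2.
Foot = (17, 12, −17) + (-2)·(6, −2, −3) = (5, 16, −11).

(5, 16, -11)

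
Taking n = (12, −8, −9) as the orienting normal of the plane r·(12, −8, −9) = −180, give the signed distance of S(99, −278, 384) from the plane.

n·S − (-180) = 136.
|n| = 17, so the signed distance is 136/17 = 8.

8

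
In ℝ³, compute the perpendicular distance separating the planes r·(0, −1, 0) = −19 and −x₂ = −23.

With common normal n = (0, −1, 0) (|n| = 1), the distance is |(-19) − (-23)|/|n| = 4/1 = 4.

4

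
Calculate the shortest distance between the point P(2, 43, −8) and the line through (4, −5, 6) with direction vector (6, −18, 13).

2√97

Direction vector d = (6, −18, 13).
AP = (−2, 48, −14); AP·d = -1058, |AP|² = 2504, |d|² = 529.
distance² = |AP|² − (AP·d)²/|d|² = 2504 − 1119364/529 = 388, so the distance is 2√97.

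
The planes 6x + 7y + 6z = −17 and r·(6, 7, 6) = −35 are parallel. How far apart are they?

With common normal n = (6, 7, 6) (|n| = 11), the distance is |(-17) − (-35)|/|n| = 18/11.

18/11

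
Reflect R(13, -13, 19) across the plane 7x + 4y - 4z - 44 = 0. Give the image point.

(27, -5, 11)

n = (7, 4, -4), |n|² = 81, n·R − 44 = -81, so t = -81/81 = -1.
Foot F = R − (-1)·n = (20, -9, 15); the reflection is 2F − R = (27, -5, 11).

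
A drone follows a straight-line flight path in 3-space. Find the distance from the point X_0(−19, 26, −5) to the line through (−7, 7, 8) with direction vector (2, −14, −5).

√449

Direction vector d = (2, −14, −5).
AP = (−12, 19, −13); AP·d = -225, |AP|² = 674, |d|² = 225.
distance² = |AP|² − (AP·d)²/|d|² = 674 − 50625/225 = 449, so the distance is √449.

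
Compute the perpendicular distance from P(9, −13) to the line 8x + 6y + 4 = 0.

1/5

d = |8·9 + 6·(-13) − (-4)| / √(64 + 36) = |-2|/10 = 1/5.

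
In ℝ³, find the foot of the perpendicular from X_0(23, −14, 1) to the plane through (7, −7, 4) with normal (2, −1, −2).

The perpendicular from X_0 has direction n = (2, −1, −2): r = (23, −14, 1) + t(2, −1, −2).
Substitute into the plane: n·(X_0 + tn) = 13 gives 58 + 9t = 13, so t = -5.
Foot = (23, −14, 1) + (-5)·(2, −1, −2) = (13, −9, 11).

(13, -9, 11)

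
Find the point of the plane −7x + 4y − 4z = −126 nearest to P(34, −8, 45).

The perpendicular from P has direction n = (−7, 4, −4): r = (34, −8, 45) + t(−7, 4, −4).
Substitute into the plane: n·(P + tn) = -126 gives -450 + 81t = -126, so t = 4.
Foot = (34, −8, 45) + 4·(−7, 4, −4) = (6, 8, 29).

(6, 8, 29)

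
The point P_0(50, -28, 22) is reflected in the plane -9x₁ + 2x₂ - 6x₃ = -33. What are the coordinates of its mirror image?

n = (-9, 2, -6), |n|² = 121, n·P_0 − (-33) = -605, so t = -605/121 = -5.
Foot F = P_0 − (-5)·n = (5, -18, -8); the reflection is 2F − P_0 = (-40, -8, -38).

(-40, -8, -38)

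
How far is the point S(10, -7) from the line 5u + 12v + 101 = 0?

The normal to the line is n = (5, 12) with |n| = 13.
|n·S − (-101)| = |-34 − (-101)| = 67, so the distance is 67/13.

67/13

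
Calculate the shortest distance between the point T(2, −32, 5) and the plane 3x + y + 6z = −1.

5/√46

Normal vector n = (3, 1, 6), and n·(2, −32, 5) − (−1) = 5.
|n| = √(9 + 1 + 36) = √46, so the distance is |5|/√46 = 5/√46.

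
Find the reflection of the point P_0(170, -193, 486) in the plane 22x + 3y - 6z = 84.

(3602/23, -4481/23, 11262/23)

With n = (22, 3, -6), the signed offset is (n·P_0 − 84)/|n|² = 161/529 = 7/23.
P_0' = P_0 − 2t·n = (170, -193, 486) − (14/23)·(22, 3, -6) = (3602/23, -4481/23, 11262/23).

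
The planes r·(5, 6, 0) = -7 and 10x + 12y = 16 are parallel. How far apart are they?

15√61/61

Divide the second equation by 2 to match normals: 5x + 6y = 8.
Both planes have normal n = (5, 6, 0), |n| = √61. Any point on the first plane is at distance |8 − (-7)|/|n| = 15/√61 from the second.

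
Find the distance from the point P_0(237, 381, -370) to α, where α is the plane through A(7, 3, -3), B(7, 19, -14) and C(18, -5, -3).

AB = (0, 16, -11) and AC = (11, -8, 0), so a normal is n = AB × AC = (-88, -121, -176).
n = (-88, -121, -176); n·P − (-451) = -1386; |n| = 231; distance = 1386/231 = 6.

6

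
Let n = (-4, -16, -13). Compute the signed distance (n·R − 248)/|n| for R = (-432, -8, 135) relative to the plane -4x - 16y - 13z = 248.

n·R − 248 = -147.
|n| = 21, so the signed distance is -147/21 = -7.

-7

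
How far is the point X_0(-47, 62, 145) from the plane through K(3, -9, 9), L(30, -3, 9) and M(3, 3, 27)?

7

KL = (27, 6, 0) and KM = (0, 12, 18), so a normal is n = KL × KM = (108, -486, 324).
d = |108·(-47) + (-486)·62 + 324·145 − 7614| / √(11664 + 236196 + 104976) = |4158| / 594 = 7.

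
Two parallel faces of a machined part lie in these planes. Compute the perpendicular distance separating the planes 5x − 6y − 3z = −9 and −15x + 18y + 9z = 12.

Divide the second equation by -3 to match normals: 5x − 6y − 3z = -4.
Both planes have normal n = (5, −6, −3), |n| = √70. Any point on the first plane is at distance |(-4) − (-9)|/|n| = 5/√70 = √70/14 from the second.

√70/14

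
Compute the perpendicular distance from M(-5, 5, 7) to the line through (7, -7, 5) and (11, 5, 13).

2√59

A direction vector is d = (4, 12, 8).
AP = (-12, 12, 2), and AP × d = (72, 104, -192).
|AP × d|² = 52864 and |d|² = 224, so the distance is √(52864/224) = √236 = 2√59.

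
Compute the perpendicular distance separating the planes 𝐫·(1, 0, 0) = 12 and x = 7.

5

Both planes have normal n = (1, 0, 0), |n| = 1. Any point on the first plane is at distance |7 − 12|/|n| = 5/1 = 5 from the second.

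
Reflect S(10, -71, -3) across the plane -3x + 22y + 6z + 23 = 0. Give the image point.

(-8, 61, 33)

With n = (-3, 22, 6), the signed offset is (n·S − (-23))/|n|² = -1587/529 = -3.
S' = S − 2t·n = (10, -71, -3) − (-6)·(-3, 22, 6) = (-8, 61, 33).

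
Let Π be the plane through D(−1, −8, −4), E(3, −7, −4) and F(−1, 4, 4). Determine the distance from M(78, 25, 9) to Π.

25/√53

DE = (4, 1, 0) and DF = (0, 12, 8), so a normal is n = DE × DF = (8, −32, 48).
d = |8·78 + (-32)·25 + 48·9 − 56| / √(64 + 1024 + 2304) = |200| / (8√53) = 25/√53.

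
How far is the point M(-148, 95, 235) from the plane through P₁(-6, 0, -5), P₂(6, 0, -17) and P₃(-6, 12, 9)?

P₁P₂ = (12, 0, -12) and P₁P₃ = (0, 12, 14), so a normal is n = P₁P₂ × P₁P₃ = (144, -168, 144).
Then n·(-148, 95, 235) - (-1584) = -1848.
|n| = √(20736 + 28224 + 20736) = 264, so the distance is |-1848|/264 = 7.

7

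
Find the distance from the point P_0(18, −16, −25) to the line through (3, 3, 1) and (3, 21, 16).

A direction vector is d = (0, 18, 15).
AP = (15, −19, −26); AP·d = -732, |AP|² = 1262, |d|² = 549.
distance² = |AP|² − (AP·d)²/|d|² = 1262 − 535824/549 = 286, so the distance is √286.

√286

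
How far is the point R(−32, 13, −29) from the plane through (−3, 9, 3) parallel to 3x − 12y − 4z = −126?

Parallel planes share the normal n = (3, −12, −4); since (−3, 9, 3) lies on the plane, its equation is 3x − 12y − 4z = -129.
Then n·(−32, 13, −29) − (−129) = −7.
|n| = √(9 + 144 + 16) = 13, so the distance is |-7|/13 = 7/13.

7/13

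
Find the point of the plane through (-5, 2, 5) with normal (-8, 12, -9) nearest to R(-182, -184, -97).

The perpendicular from R has direction n = (-8, 12, -9): r = (-182, -184, -97) + λ(-8, 12, -9).
Substitute into the plane: n·(R + λn) = 19 gives 121 + 289λ = 19, so λ = -6/17.
Foot = (-182, -184, -97) + (-6/17)·(-8, 12, -9) = (-3046/17, -3200/17, -1595/17).

(-3046/17, -3200/17, -1595/17)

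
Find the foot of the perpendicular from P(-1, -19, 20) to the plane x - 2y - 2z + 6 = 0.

(-4/3, -55/3, 62/3)

The perpendicular from P has direction n = (1, -2, -2): r = (-1, -19, 20) + λ(1, -2, -2).
Substitute into the plane: n·(P + λn) = -6 gives -3 + 9λ = -6, so λ = -1/3.
Foot = (-1, -19, 20) + (-1/3)·(1, -2, -2) = (-4/3, -55/3, 62/3).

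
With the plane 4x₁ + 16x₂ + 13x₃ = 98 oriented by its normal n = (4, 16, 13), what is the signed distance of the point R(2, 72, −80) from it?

22/21

n·R − 98 = 22.
|n| = 21, so the signed distance is 22/21.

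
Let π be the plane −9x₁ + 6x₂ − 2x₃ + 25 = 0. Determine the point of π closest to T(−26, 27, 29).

(1, 9, 35)

The perpendicular from T has direction n = (−9, 6, −2): r = (−26, 27, 29) + t(−9, 6, −2).
Substitute into the plane: n·(T + tn) = -25 gives 338 + 121t = -25, so t = -3.
Foot = (−26, 27, 29) + (-3)·(−9, 6, −2) = (1, 9, 35).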